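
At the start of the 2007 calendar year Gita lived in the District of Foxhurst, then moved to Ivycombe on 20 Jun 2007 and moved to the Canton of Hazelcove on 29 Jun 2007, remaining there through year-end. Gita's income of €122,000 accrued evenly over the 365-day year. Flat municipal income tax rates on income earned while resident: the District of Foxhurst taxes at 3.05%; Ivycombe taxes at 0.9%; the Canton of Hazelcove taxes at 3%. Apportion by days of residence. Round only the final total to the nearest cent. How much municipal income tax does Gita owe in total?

The District of Foxhurst, 1 Jan – 19 Jun 2007: 170 days → €122,000 × 3.05% × 170/365 = €1,733.0685
Ivycombe, 20 Jun – 28 Jun 2007: 9 days → €122,000 × 0.9% × 9/365 = €27.0740
The Canton of Hazelcove, 29 Jun – 31 Dec 2007: 186 days → €122,000 × 3% × 186/365 = €1,865.0959
Total = €3,625.2384

€3,625.24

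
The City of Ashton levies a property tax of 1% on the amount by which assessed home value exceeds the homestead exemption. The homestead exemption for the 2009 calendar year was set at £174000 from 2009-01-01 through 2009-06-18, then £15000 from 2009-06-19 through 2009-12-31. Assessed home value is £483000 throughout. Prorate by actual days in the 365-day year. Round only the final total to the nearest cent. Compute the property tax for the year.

2009-01-01 to 2009-06-18: 169 days, exemption £174000 → (£483000 − £174000) × 1% × 169/365 = £1430.7123
2009-06-19 to 2009-12-31: 196 days, exemption £15000 → (£483000 − £15000) × 1% × 196/365 = £2513.0959
Total = £3943.8082

£3943.81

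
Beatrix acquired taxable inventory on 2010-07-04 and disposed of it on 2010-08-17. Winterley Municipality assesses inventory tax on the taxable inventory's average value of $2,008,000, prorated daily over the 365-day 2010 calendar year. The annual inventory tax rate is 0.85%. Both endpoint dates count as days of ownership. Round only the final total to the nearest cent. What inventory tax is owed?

$2,104.27

Days held (2010-07-04 to 2010-08-17): 45 out of 365
Tax = $2,008,000 × 0.85% × 45/365 = $2,104.2740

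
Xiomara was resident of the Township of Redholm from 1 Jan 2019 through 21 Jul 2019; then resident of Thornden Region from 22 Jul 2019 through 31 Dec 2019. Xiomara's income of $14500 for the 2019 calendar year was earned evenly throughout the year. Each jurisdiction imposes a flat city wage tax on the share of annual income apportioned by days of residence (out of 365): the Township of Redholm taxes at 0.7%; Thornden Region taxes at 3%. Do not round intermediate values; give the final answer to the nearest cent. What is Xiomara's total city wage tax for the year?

$250.43

The Township of Redholm, 1 Jan – 21 Jul 2019: 202 days → $14500 × 0.7% × 202/365 = $56.1726
Thornden Region, 22 Jul – 31 Dec 2019: 163 days → $14500 × 3% × 163/365 = $194.2603
Total = $250.4329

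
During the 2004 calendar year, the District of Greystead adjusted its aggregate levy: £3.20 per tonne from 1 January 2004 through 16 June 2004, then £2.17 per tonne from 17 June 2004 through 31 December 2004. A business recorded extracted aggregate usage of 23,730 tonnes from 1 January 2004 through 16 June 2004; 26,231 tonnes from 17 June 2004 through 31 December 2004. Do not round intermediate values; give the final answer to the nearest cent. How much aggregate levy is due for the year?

1 January – 16 June 2004: 23,730 tonnes at £3.20/tonne → £75,936.00
17 June – 31 December 2004: 26,231 tonnes at £2.17/tonne → £56,921.27

£132,857.27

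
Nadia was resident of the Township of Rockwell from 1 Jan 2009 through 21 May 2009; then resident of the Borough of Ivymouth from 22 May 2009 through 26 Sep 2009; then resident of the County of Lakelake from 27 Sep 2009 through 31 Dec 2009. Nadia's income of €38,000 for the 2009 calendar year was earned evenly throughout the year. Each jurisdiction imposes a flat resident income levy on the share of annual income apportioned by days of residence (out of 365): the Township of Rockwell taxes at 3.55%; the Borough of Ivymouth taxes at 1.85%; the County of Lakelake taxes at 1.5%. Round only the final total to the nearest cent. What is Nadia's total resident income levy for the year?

€917.57

The Township of Rockwell, 1 Jan – 21 May 2009: 141 days → €38,000 × 3.55% × 141/365 = €521.1205
The Borough of Ivymouth, 22 May – 26 Sep 2009: 128 days → €38,000 × 1.85% × 128/365 = €246.5315
The County of Lakelake, 27 Sep – 31 Dec 2009: 96 days → €38,000 × 1.5% × 96/365 = €149.9178
Total = €917.5699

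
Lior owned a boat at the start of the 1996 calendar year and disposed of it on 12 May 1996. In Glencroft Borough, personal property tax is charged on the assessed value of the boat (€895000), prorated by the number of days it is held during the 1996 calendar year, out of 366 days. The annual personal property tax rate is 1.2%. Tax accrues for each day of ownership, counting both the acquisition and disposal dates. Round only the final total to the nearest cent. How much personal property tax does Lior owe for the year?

€3902.79

Days held (1 January – 12 May 1996): 133 out of 366
Tax = €895000 × 1.2% × 133/366 = €3902.7869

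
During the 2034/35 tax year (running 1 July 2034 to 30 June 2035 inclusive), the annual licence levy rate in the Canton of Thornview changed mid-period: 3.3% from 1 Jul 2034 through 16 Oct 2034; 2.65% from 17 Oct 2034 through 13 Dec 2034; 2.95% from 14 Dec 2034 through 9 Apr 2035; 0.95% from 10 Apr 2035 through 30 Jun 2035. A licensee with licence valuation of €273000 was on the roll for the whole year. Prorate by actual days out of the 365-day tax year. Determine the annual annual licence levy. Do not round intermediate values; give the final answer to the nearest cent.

1 Jul – 16 Oct 2034: 108 days at 3.3% → €273000 × 3.3% × 108/365 = €2665.6767
17 Oct – 13 Dec 2034: 58 days at 2.65% → €273000 × 2.65% × 58/365 = €1149.5918
14 Dec 2034 – 9 Apr 2035: 117 days at 2.95% → €273000 × 2.95% × 117/365 = €2581.5329
10 Apr – 30 Jun 2035: 82 days at 0.95% → €273000 × 0.95% × 82/365 = €582.6493
Total = €6979.4507

€6979.45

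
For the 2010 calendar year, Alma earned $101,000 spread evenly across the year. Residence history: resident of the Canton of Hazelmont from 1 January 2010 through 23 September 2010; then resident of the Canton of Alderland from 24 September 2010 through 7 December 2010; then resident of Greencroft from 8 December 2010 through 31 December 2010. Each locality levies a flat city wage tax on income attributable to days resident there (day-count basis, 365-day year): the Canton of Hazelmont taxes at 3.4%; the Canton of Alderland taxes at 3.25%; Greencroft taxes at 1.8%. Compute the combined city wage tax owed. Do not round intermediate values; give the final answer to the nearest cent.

The Canton of Hazelmont, 1 January – 23 September 2010: 266 days → $101,000 × 3.4% × 266/365 = $2,502.5863
The Canton of Alderland, 24 September – 7 December 2010: 75 days → $101,000 × 3.25% × 75/365 = $674.4863
Greencroft, 8 December – 31 December 2010: 24 days → $101,000 × 1.8% × 24/365 = $119.5397
Total = $3,296.6123

$3,296.61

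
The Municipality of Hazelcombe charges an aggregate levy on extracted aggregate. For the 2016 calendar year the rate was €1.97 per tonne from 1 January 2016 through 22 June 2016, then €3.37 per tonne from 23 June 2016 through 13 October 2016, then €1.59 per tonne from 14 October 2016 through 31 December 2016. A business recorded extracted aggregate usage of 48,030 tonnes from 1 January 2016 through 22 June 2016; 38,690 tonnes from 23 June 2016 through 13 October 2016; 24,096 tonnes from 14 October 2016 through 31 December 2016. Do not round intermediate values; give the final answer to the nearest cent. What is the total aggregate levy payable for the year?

1 January – 22 June 2016: 48,030 tonnes at €1.97/tonne → €94,619.10
23 June – 13 October 2016: 38,690 tonnes at €3.37/tonne → €130,385.30
14 October – 31 December 2016: 24,096 tonnes at €1.59/tonne → €38,312.64

€263,317.04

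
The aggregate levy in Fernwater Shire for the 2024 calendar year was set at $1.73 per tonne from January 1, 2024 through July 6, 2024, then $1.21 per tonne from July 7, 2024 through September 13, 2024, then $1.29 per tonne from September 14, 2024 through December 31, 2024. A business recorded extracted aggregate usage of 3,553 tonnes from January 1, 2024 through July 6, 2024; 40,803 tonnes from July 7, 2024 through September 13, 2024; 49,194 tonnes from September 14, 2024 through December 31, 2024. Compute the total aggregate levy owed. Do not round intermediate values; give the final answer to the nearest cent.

$118,978.58

January 1 – July 6, 2024: 3,553 tonnes at $1.73/tonne → $6,146.69
July 7 – September 13, 2024: 40,803 tonnes at $1.21/tonne → $49,371.63
September 14 – December 31, 2024: 49,194 tonnes at $1.29/tonne → $63,460.26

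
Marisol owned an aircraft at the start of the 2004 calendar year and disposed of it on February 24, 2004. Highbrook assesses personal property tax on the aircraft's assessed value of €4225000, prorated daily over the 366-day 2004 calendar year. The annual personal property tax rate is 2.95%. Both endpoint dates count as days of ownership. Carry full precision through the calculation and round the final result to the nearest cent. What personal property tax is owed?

€18729.68

Days held (January 1 – February 24, 2004): 55 out of 366
Tax = €4225000 × 2.95% × 55/366 = €18729.6790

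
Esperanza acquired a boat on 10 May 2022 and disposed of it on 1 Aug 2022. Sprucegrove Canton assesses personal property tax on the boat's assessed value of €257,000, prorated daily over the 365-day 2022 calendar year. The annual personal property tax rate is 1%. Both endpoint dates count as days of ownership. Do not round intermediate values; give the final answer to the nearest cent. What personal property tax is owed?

€591.45

Days held (10 May – 1 Aug 2022): 84 out of 365
Tax = €257,000 × 1% × 84/365 = €591.4521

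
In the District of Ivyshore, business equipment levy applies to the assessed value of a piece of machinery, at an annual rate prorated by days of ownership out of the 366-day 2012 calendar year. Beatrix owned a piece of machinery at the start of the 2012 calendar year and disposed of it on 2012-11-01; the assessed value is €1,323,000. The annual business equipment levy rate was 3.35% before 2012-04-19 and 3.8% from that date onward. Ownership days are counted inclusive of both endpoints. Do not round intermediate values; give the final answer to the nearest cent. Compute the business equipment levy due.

€40,259.32

2012-01-01 to 2012-04-18: 109 days at 3.35% → €1,323,000 × 3.35% × 109/366 = €13,199.2746
2012-04-19 to 2012-11-01: 197 days at 3.8% → €1,323,000 × 3.8% × 197/366 = €27,060.0492
Total = €40,259.3238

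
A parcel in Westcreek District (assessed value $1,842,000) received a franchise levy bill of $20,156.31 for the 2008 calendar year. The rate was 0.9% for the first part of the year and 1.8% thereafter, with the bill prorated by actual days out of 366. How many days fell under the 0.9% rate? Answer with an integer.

Let d = days at the first rate; then 366 − d days at the second rate.
$1,842,000 × [0.9%·d + 1.8%·(366−d)] / 366 = $20,156.31
Solving gives d = 287, so the new rate took effect on October 14, 2008.

287 days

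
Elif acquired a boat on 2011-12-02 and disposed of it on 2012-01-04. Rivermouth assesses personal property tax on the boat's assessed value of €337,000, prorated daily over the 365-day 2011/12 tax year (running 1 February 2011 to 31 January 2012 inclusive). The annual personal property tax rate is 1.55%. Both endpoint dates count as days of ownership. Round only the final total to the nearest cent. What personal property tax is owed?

€486.57

Days held (2011-12-02 to 2012-01-04): 34 out of 365
Tax = €337,000 × 1.55% × 34/365 = €486.5726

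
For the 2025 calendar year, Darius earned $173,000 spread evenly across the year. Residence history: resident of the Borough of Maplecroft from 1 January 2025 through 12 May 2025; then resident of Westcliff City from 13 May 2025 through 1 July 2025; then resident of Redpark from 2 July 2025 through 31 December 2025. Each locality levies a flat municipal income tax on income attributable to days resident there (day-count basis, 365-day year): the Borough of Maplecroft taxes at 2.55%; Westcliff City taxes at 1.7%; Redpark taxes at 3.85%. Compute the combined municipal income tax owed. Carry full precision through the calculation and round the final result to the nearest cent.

The Borough of Maplecroft, 1 January – 12 May 2025: 132 days → $173,000 × 2.55% × 132/365 = $1,595.3918
Westcliff City, 13 May – 1 July 2025: 50 days → $173,000 × 1.7% × 50/365 = $402.8767
Redpark, 2 July – 31 December 2025: 183 days → $173,000 × 3.85% × 183/365 = $3,339.3740
Total = $5,337.6425

$5,337.64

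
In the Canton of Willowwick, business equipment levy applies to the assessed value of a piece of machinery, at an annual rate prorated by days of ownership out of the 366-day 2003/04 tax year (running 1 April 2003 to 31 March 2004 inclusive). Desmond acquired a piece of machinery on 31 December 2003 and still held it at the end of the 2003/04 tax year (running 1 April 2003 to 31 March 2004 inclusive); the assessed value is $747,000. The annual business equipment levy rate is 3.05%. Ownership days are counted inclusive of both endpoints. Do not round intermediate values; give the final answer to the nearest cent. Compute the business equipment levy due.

$5,727.00

Days held (31 December 2003 – 31 March 2004): 92 out of 366
Tax = $747,000 × 3.05% × 92/366 = $5,727.0000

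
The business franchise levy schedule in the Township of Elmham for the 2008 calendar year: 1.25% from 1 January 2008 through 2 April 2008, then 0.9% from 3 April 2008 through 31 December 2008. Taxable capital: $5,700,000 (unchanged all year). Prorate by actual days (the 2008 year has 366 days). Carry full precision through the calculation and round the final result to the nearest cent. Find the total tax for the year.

1 January – 2 April 2008: 93 days at 1.25% → $5,700,000 × 1.25% × 93/366 = $18,104.5082
3 April – 31 December 2008: 273 days at 0.9% → $5,700,000 × 0.9% × 273/366 = $38,264.7541
Total = $56,369.2623

$56,369.26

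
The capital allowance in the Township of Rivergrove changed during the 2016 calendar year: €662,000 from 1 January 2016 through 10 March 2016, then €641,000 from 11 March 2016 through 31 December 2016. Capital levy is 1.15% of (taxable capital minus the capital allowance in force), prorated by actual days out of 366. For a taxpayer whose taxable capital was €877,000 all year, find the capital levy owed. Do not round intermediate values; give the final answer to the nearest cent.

1 January – 10 March 2016: 70 days, exemption €662,000 → (€877,000 − €662,000) × 1.15% × 70/366 = €472.8825
11 March – 31 December 2016: 296 days, exemption €641,000 → (€877,000 − €641,000) × 1.15% × 296/366 = €2,194.9290
Total = €2,667.8115

€2,667.81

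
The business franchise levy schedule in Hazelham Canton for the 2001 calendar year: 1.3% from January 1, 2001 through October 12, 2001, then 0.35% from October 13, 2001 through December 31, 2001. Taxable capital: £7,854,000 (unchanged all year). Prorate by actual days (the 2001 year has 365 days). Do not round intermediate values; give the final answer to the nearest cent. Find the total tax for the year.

January 1 – October 12, 2001: 285 days at 1.3% → £7,854,000 × 1.3% × 285/365 = £79,723.4795
October 13 – December 31, 2001: 80 days at 0.35% → £7,854,000 × 0.35% × 80/365 = £6,024.9863
Total = £85,748.4658

£85,748.47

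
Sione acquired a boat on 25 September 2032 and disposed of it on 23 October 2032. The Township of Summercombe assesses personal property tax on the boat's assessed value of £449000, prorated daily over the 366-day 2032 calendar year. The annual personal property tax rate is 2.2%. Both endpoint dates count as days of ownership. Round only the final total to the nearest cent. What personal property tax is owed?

£782.68

Days held (25 September – 23 October 2032): 29 out of 366
Tax = £449000 × 2.2% × 29/366 = £782.6831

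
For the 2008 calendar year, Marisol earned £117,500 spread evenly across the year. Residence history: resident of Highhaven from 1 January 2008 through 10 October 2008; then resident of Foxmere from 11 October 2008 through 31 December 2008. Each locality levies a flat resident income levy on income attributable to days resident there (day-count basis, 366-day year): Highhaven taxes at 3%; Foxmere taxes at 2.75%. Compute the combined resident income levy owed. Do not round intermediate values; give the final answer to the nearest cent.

Highhaven, 1 January – 10 October 2008: 284 days → £117,500 × 3% × 284/366 = £2,735.2459
Foxmere, 11 October – 31 December 2008: 82 days → £117,500 × 2.75% × 82/366 = £723.9413
Total = £3,459.1872

£3,459.19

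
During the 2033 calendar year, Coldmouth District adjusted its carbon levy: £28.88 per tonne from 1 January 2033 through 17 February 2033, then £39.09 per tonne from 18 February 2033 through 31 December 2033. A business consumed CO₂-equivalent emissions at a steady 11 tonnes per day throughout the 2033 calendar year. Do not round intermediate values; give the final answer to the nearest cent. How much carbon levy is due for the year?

1 January – 17 February 2033: 48 days × 11 tonnes/day = 528 tonnes at £28.88/tonne → £15248.64
18 February – 31 December 2033: 317 days × 11 tonnes/day = 3,487 tonnes at £39.09/tonne → £136306.83

£151555.47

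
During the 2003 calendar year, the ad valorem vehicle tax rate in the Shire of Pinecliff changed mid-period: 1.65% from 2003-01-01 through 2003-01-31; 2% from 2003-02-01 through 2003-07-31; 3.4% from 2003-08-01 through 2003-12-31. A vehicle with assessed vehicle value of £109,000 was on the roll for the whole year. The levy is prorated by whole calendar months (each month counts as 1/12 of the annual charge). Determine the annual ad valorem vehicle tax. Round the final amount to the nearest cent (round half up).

2003-01-01 to 2003-01-31: 1 month at 1.65% → £109,000 × 1.65% × 1/12 = £149.8750
2003-02-01 to 2003-07-31: 6 months at 2% → £109,000 × 2% × 6/12 = £1,090.0000
2003-08-01 to 2003-12-31: 5 months at 3.4% → £109,000 × 3.4% × 5/12 = £1,544.1667
Total = £2,784.0417

£2,784.04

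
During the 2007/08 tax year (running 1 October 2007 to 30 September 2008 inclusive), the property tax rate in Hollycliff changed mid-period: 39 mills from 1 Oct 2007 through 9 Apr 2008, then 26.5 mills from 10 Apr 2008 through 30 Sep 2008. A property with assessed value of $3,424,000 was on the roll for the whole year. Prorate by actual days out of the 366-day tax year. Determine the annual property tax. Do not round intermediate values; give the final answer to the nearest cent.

1 Oct 2007 – 9 Apr 2008: 192 days at 39 mills → $3,424,000 × 3.9% × 192/366 = $70,051.6721
10 Apr – 30 Sep 2008: 174 days at 26.5 mills → $3,424,000 × 2.65% × 174/366 = $43,136.7869
Total = $113,188.4590

$113,188.46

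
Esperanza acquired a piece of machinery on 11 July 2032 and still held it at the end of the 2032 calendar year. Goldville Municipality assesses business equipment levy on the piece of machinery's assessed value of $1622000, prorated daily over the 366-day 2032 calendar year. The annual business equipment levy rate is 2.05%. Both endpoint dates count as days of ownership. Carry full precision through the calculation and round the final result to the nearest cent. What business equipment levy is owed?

$15807.85

Days held (11 July – 31 December 2032): 174 out of 366
Tax = $1622000 × 2.05% × 174/366 = $15807.8525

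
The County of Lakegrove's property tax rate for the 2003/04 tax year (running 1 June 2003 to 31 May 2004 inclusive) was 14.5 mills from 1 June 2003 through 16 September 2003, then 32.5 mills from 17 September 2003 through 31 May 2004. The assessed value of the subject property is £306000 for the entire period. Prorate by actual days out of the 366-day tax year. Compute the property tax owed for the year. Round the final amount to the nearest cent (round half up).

£8319.69

1 June – 16 September 2003: 108 days at 14.5 mills → £306000 × 1.45% × 108/366 = £1309.2787
17 September 2003 – 31 May 2004: 258 days at 32.5 mills → £306000 × 3.25% × 258/366 = £7010.4098
Total = £8319.6885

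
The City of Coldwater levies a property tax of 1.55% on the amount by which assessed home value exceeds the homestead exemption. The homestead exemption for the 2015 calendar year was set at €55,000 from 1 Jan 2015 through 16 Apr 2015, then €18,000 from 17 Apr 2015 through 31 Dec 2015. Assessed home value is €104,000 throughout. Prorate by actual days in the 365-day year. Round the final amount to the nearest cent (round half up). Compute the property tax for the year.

1 Jan – 16 Apr 2015: 106 days, exemption €55,000 → (€104,000 − €55,000) × 1.55% × 106/365 = €220.5671
17 Apr – 31 Dec 2015: 259 days, exemption €18,000 → (€104,000 − €18,000) × 1.55% × 259/365 = €945.8822
Total = €1,166.4493

€1,166.45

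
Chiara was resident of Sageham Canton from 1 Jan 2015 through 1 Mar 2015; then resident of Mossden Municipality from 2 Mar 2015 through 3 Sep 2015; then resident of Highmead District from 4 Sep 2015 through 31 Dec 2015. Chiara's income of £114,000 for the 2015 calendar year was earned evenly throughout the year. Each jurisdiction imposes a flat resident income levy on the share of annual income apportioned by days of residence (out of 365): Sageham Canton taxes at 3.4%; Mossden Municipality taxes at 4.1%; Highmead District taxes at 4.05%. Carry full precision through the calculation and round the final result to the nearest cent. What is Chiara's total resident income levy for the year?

£4,524.24

Sageham Canton, 1 Jan – 1 Mar 2015: 60 days → £114,000 × 3.4% × 60/365 = £637.1507
Mossden Municipality, 2 Mar – 3 Sep 2015: 186 days → £114,000 × 4.1% × 186/365 = £2,381.8192
Highmead District, 4 Sep – 31 Dec 2015: 119 days → £114,000 × 4.05% × 119/365 = £1,505.2685
Total = £4,524.2384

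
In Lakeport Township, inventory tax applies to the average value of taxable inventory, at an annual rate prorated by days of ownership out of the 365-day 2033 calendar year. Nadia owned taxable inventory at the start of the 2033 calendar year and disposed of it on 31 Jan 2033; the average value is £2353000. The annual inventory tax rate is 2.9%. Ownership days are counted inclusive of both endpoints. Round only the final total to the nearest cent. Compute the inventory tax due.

£5795.47

Days held (1 Jan – 31 Jan 2033): 31 out of 365
Tax = £2353000 × 2.9% × 31/365 = £5795.4712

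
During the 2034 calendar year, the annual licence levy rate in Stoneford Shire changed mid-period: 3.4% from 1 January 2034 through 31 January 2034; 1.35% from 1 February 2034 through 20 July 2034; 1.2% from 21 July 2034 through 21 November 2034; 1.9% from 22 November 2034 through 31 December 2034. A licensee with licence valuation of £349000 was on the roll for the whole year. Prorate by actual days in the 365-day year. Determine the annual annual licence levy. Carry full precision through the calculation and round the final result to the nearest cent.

1 January – 31 January 2034: 31 days at 3.4% → £349000 × 3.4% × 31/365 = £1007.7973
1 February – 20 July 2034: 170 days at 1.35% → £349000 × 1.35% × 170/365 = £2194.3973
21 July – 21 November 2034: 124 days at 1.2% → £349000 × 1.2% × 124/365 = £1422.7726
22 November – 31 December 2034: 40 days at 1.9% → £349000 × 1.9% × 40/365 = £726.6849
Total = £5351.6521

£5351.65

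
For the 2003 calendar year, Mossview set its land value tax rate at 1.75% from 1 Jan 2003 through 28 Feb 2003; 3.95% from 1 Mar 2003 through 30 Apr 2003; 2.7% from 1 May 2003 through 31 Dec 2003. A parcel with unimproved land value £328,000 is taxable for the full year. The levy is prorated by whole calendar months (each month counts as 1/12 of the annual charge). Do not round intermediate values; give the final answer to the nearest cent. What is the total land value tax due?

£9,020.00

1 Jan – 28 Feb 2003: 2 months at 1.75% → £328,000 × 1.75% × 2/12 = £956.6667
1 Mar – 30 Apr 2003: 2 months at 3.95% → £328,000 × 3.95% × 2/12 = £2,159.3333
1 May – 31 Dec 2003: 8 months at 2.7% → £328,000 × 2.7% × 8/12 = £5,904.0000
Total = £9,020.0000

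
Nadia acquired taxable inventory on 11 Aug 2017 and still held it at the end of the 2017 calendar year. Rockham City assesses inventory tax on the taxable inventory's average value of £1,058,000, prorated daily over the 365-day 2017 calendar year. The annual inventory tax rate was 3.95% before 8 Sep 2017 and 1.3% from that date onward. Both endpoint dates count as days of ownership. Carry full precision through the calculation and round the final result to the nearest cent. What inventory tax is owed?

11 Aug – 7 Sep 2017: 28 days at 3.95% → £1,058,000 × 3.95% × 28/365 = £3,205.8849
8 Sep – 31 Dec 2017: 115 days at 1.3% → £1,058,000 × 1.3% × 115/365 = £4,333.4521
Total = £7,539.3370

£7,539.34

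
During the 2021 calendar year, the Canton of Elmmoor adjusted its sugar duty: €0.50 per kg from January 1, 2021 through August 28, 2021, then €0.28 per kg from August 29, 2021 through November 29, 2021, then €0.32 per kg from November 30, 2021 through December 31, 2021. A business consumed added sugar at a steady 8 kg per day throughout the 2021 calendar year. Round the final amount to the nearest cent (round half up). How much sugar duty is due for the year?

€1250.24

January 1 – August 28, 2021: 240 days × 8 kg/day = 1,920 kg at €0.50/kg → €960.00
August 29 – November 29, 2021: 93 days × 8 kg/day = 744 kg at €0.28/kg → €208.32
November 30 – December 31, 2021: 32 days × 8 kg/day = 256 kg at €0.32/kg → €81.92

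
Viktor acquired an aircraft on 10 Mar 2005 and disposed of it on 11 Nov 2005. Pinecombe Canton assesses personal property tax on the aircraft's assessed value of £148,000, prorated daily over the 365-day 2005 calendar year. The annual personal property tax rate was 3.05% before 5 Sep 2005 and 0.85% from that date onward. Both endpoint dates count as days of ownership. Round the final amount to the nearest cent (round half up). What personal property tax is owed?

£2,448.08

10 Mar – 4 Sep 2005: 179 days at 3.05% → £148,000 × 3.05% × 179/365 = £2,213.7151
5 Sep – 11 Nov 2005: 68 days at 0.85% → £148,000 × 0.85% × 68/365 = £234.3671
Total = £2,448.0822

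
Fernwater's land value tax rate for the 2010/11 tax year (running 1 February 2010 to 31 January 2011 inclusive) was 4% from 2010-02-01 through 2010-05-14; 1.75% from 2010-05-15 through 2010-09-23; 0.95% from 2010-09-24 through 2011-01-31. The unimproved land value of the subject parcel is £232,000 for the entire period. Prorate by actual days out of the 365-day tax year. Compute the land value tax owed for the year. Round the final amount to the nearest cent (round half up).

2010-02-01 to 2010-05-14: 103 days at 4% → £232,000 × 4% × 103/365 = £2,618.7397
2010-05-15 to 2010-09-23: 132 days at 1.75% → £232,000 × 1.75% × 132/365 = £1,468.2740
2010-09-24 to 2011-01-31: 130 days at 0.95% → £232,000 × 0.95% × 130/365 = £784.9863
Total = £4,872.0000

£4,872.00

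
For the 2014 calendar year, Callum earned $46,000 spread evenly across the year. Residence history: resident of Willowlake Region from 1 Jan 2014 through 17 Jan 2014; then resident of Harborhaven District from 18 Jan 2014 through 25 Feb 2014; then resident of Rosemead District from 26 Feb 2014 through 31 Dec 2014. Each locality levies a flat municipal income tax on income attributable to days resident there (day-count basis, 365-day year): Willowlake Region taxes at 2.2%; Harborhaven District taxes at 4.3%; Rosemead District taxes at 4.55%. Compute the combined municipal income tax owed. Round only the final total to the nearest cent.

$2,030.36

Willowlake Region, 1 Jan – 17 Jan 2014: 17 days → $46,000 × 2.2% × 17/365 = $47.1342
Harborhaven District, 18 Jan – 25 Feb 2014: 39 days → $46,000 × 4.3% × 39/365 = $211.3479
Rosemead District, 26 Feb – 31 Dec 2014: 309 days → $46,000 × 4.55% × 309/365 = $1,771.8822
Total = $2,030.3644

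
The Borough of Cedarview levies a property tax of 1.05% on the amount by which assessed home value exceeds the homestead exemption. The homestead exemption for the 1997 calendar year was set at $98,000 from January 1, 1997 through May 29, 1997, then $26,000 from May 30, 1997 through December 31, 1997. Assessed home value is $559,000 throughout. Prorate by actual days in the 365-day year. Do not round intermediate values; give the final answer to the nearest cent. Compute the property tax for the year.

January 1 – May 29, 1997: 149 days, exemption $98,000 → ($559,000 − $98,000) × 1.05% × 149/365 = $1,975.9849
May 30 – December 31, 1997: 216 days, exemption $26,000 → ($559,000 − $26,000) × 1.05% × 216/365 = $3,311.9014
Total = $5,287.8863

$5,287.89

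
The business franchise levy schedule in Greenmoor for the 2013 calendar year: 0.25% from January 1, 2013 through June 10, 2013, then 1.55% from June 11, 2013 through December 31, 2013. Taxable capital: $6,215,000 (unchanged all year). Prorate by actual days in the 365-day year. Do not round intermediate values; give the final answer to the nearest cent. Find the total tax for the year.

January 1 – June 10, 2013: 161 days at 0.25% → $6,215,000 × 0.25% × 161/365 = $6,853.5274
June 11 – December 31, 2013: 204 days at 1.55% → $6,215,000 × 1.55% × 204/365 = $53,840.6301
Total = $60,694.1575

$60,694.16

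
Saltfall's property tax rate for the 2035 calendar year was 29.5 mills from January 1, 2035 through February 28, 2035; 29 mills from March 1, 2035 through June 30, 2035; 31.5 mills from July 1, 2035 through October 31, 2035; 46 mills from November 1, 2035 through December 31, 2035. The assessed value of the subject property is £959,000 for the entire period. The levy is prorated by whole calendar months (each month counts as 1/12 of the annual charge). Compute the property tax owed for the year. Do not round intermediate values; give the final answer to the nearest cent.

£31,407.25

January 1 – February 28, 2035: 2 months at 29.5 mills → £959,000 × 2.95% × 2/12 = £4,715.0833
March 1 – June 30, 2035: 4 months at 29 mills → £959,000 × 2.9% × 4/12 = £9,270.3333
July 1 – October 31, 2035: 4 months at 31.5 mills → £959,000 × 3.15% × 4/12 = £10,069.5000
November 1 – December 31, 2035: 2 months at 46 mills → £959,000 × 4.6% × 2/12 = £7,352.3333
Total = £31,407.2500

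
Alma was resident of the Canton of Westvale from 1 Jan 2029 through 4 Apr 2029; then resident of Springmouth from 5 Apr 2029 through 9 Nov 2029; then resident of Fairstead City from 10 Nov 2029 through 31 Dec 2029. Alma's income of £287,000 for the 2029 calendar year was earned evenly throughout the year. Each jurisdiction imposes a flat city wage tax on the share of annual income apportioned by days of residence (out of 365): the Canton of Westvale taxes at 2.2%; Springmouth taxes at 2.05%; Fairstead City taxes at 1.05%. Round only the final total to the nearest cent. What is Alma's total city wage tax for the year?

£5,585.49

The Canton of Westvale, 1 Jan – 4 Apr 2029: 94 days → £287,000 × 2.2% × 94/365 = £1,626.0712
Springmouth, 5 Apr – 9 Nov 2029: 219 days → £287,000 × 2.05% × 219/365 = £3,530.1000
Fairstead City, 10 Nov – 31 Dec 2029: 52 days → £287,000 × 1.05% × 52/365 = £429.3205
Total = £5,585.4918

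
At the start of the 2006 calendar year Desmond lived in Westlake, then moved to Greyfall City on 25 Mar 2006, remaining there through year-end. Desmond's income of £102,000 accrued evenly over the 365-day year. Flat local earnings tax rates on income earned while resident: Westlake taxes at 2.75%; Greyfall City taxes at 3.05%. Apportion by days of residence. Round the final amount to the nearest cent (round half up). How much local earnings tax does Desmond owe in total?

Westlake, 1 Jan – 24 Mar 2006: 83 days → £102,000 × 2.75% × 83/365 = £637.8493
Greyfall City, 25 Mar – 31 Dec 2006: 282 days → £102,000 × 3.05% × 282/365 = £2,403.5671
Total = £3,041.4164

£3,041.42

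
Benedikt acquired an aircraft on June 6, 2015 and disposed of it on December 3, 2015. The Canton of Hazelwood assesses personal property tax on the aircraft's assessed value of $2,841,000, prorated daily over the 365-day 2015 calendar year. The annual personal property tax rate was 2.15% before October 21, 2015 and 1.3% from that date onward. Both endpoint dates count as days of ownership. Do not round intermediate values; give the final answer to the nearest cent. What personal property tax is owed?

$27,378.68

June 6 – October 20, 2015: 137 days at 2.15% → $2,841,000 × 2.15% × 137/365 = $22,926.4808
October 21 – December 3, 2015: 44 days at 1.3% → $2,841,000 × 1.3% × 44/365 = $4,452.1973
Total = $27,378.6781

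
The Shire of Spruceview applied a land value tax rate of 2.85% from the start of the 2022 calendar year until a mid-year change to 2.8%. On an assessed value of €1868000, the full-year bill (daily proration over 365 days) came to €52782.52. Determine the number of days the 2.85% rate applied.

187 days

Let d = days at the first rate; then 365 − d days at the second rate.
€1868000 × [2.85%·d + 2.8%·(365−d)] / 365 = €52782.52
Solving gives d = 187, so the new rate took effect on July 7, 2022.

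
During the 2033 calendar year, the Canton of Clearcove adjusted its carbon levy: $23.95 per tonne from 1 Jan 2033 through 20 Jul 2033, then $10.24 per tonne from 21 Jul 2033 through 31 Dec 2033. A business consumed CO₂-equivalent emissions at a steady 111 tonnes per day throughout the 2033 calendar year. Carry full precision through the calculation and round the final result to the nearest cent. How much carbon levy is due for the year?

1 Jan – 20 Jul 2033: 201 days × 111 tonnes/day = 22,311 tonnes at $23.95/tonne → $534,348.45
21 Jul – 31 Dec 2033: 164 days × 111 tonnes/day = 18,204 tonnes at $10.24/tonne → $186,408.96

$720,757.41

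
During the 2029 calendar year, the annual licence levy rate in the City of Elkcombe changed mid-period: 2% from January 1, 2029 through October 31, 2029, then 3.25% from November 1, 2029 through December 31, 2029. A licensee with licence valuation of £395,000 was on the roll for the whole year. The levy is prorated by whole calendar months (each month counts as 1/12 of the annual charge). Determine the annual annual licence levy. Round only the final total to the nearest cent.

January 1 – October 31, 2029: 10 months at 2% → £395,000 × 2% × 10/12 = £6,583.3333
November 1 – December 31, 2029: 2 months at 3.25% → £395,000 × 3.25% × 2/12 = £2,139.5833
Total = £8,722.9167

£8,722.92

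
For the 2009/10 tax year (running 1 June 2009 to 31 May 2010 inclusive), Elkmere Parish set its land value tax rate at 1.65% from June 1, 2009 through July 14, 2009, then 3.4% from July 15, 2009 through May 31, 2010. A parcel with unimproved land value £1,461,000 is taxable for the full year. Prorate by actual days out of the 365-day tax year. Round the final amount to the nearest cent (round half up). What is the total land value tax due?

£46,591.89

June 1 – July 14, 2009: 44 days at 1.65% → £1,461,000 × 1.65% × 44/365 = £2,905.9890
July 15, 2009 – May 31, 2010: 321 days at 3.4% → £1,461,000 × 3.4% × 321/365 = £43,685.9014
Total = £46,591.8904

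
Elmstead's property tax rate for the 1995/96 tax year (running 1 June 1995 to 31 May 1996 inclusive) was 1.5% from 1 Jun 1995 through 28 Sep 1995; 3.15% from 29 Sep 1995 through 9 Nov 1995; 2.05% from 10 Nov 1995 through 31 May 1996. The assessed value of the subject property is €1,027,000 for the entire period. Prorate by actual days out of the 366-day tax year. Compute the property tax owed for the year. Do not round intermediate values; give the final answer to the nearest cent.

1 Jun – 28 Sep 1995: 120 days at 1.5% → €1,027,000 × 1.5% × 120/366 = €5,050.8197
29 Sep – 9 Nov 1995: 42 days at 3.15% → €1,027,000 × 3.15% × 42/366 = €3,712.3525
10 Nov 1995 – 31 May 1996: 204 days at 2.05% → €1,027,000 × 2.05% × 204/366 = €11,734.7377
Total = €20,497.9098

€20,497.91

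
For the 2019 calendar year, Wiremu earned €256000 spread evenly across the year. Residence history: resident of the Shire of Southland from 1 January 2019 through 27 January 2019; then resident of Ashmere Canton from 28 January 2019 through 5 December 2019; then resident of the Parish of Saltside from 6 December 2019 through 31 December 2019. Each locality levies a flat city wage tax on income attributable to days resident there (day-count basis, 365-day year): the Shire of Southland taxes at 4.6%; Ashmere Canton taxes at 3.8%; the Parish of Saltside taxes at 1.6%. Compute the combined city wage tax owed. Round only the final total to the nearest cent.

The Shire of Southland, 1 January – 27 January 2019: 27 days → €256000 × 4.6% × 27/365 = €871.1014
Ashmere Canton, 28 January – 5 December 2019: 312 days → €256000 × 3.8% × 312/365 = €8315.4411
The Parish of Saltside, 6 December – 31 December 2019: 26 days → €256000 × 1.6% × 26/365 = €291.7699
Total = €9478.3123

€9478.31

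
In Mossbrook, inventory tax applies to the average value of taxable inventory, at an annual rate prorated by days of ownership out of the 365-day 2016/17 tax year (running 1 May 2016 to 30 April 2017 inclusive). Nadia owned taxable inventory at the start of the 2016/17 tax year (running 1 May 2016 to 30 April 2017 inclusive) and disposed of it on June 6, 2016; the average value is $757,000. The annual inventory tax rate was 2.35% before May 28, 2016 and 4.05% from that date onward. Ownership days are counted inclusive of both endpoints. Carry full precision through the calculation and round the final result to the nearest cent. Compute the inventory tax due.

$2,155.89

May 1 – May 27, 2016: 27 days at 2.35% → $757,000 × 2.35% × 27/365 = $1,315.9356
May 28 – June 6, 2016: 10 days at 4.05% → $757,000 × 4.05% × 10/365 = $839.9589
Total = $2,155.8945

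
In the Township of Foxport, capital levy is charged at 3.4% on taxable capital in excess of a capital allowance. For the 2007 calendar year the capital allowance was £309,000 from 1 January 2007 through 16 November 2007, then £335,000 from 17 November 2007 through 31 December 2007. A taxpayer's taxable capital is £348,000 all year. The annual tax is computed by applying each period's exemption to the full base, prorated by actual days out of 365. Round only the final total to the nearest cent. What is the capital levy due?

£1,217.01

1 January – 16 November 2007: 320 days, exemption £309,000 → (£348,000 − £309,000) × 3.4% × 320/365 = £1,162.5205
17 November – 31 December 2007: 45 days, exemption £335,000 → (£348,000 − £335,000) × 3.4% × 45/365 = £54.4932
Total = £1,217.0137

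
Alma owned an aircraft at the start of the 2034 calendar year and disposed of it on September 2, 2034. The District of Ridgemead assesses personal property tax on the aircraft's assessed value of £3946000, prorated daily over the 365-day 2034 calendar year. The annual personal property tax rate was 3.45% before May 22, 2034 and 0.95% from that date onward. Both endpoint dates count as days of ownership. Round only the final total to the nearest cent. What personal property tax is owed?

January 1 – May 21, 2034: 141 days at 3.45% → £3946000 × 3.45% × 141/365 = £52589.9096
May 22 – September 2, 2034: 104 days at 0.95% → £3946000 × 0.95% × 104/365 = £10681.2274
Total = £63271.1370

£63271.14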